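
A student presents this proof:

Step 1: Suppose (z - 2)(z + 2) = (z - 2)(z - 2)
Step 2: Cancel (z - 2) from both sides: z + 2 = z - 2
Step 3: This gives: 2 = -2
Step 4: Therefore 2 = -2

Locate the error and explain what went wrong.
Step 2: Cancel (z - 2) from both sides: z + 2 = z - 2

Step 2 cancels (z - 2) from both sides. This is only valid if (z - 2) ≠ 0, i.e., z ≠ 2. When z = 2, both sides equal zero regardless of the other factors. The correct approach requires considering z = 2 as a separate case.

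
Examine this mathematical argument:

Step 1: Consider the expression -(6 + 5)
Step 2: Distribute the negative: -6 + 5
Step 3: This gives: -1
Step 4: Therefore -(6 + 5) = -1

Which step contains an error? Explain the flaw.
Step 2: Distribute the negative: -6 + 5

Step 2 incorrectly distributes the negative sign. The correct distribution is -(6 + 5) = -6 - 5 = -11. The negative must be applied to both terms, not just the first. The error treats -(6 + 5) as -6 + 5, which equals -1 instead of -11.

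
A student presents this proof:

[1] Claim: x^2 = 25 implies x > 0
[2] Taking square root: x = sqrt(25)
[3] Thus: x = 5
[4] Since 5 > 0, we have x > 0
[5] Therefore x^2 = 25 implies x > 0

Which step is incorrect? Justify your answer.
Step 2: Taking square root: x = sqrt(25)

Step 2 takes the square root and assumes the positive root only. The equation x^2 = 25 actually has two solutions: x = 5 and x = -5. The proof silently assumes x > 0 without justification, then uses this assumption to conclude x > 0, which is circular. The counterexample x = -5 shows the claim is false.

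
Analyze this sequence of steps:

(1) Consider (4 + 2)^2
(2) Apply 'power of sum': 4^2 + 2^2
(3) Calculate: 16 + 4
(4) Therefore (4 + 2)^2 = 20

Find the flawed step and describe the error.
Step 2: Apply 'power of sum': 4^2 + 2^2

Step 2 incorrectly applies a non-existent rule '(a+b)^n = a^n + b^n'. This is false in general. The correct expansion uses the binomial theorem. The actual value is (4 + 2)^2 = 6^2 = 36, not 20.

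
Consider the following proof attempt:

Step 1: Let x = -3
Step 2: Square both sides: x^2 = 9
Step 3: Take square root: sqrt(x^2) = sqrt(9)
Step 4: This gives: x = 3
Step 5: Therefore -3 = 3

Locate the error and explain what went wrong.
Step 4: This gives: x = 3

Step 4 incorrectly states that sqrt(x^2) = x. The correct identity is sqrt(x^2) = |x|. Since x = -3 < 0, we have sqrt(x^2) = |-3| = 3, not x = -3.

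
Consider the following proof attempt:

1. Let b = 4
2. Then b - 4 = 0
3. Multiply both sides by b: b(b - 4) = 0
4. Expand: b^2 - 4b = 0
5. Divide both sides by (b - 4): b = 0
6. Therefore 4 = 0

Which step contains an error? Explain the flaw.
Step 5: Divide both sides by (b - 4): b = 0

Step 5 divides both sides by (b - 4). However, since b = 4, we have (b - 4) = 0. Division by zero is undefined, making this step invalid.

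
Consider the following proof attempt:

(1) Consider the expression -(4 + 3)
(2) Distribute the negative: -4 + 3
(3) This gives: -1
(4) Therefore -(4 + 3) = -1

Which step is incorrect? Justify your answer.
Step 2: Distribute the negative: -4 + 3

Step 2 incorrectly distributes the negative sign. The correct distribution is -(4 + 3) = -4 - 3 = -7. The negative must be applied to both terms, not just the first. The error treats -(4 + 3) as -4 + 3, which equals -1 instead of -7.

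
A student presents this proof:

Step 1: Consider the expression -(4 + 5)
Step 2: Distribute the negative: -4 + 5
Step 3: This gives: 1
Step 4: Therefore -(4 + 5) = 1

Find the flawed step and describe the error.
Step 2: Distribute the negative: -4 + 5

Step 2 incorrectly distributes the negative sign. The correct distribution is -(4 + 5) = -4 - 5 = -9. The negative must be applied to both terms, not just the first. The error treats -(4 + 5) as -4 + 5, which equals 1 instead of -9.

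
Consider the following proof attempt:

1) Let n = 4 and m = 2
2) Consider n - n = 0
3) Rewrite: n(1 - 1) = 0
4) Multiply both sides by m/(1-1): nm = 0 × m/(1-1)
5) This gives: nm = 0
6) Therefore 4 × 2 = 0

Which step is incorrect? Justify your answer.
Step 4: Multiply both sides by m/(1-1): nm = 0 × m/(1-1)

Step 4 multiplies both sides by m/(1-1). However, 1-1 = 0, so this is multiplication by m/0, which is undefined. We cannot multiply by an undefined expression.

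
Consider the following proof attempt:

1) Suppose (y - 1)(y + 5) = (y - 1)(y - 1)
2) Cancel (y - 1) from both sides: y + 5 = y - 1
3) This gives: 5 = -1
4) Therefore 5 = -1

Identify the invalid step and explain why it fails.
Step 2: Cancel (y - 1) from both sides: y + 5 = y - 1

Step 2 cancels (y - 1) from both sides. This is only valid if (y - 1) ≠ 0, i.e., y ≠ 1. When y = 1, both sides equal zero regardless of the other factors. The correct approach requires considering y = 1 as a separate case.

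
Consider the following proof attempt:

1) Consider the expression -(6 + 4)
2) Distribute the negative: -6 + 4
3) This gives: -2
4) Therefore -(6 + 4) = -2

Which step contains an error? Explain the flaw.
Step 2: Distribute the negative: -6 + 4

Step 2 incorrectly distributes the negative sign. The correct distribution is -(6 + 4) = -6 - 4 = -10. The negative must be applied to both terms, not just the first. The error treats -(6 + 4) as -6 + 4, which equals -2 instead of -10.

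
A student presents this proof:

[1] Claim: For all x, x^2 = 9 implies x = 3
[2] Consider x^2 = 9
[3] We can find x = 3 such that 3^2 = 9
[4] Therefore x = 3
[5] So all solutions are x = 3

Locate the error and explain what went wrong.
Step 4: Therefore x = 3

Step 4 incorrectly concludes that x = 3 is the only solution. The proof shows that x = 3 is A solution (existence), but does not show it is the ONLY solution (uniqueness). In fact, x = -3 is also a solution since (-3)^2 = 9. Finding one solution doesn't prove there are no others.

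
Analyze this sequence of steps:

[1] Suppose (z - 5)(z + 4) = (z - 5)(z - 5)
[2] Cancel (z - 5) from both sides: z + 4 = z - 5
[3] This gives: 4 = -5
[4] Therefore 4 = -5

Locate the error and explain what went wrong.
Step 2: Cancel (z - 5) from both sides: z + 4 = z - 5

Step 2 cancels (z - 5) from both sides. This is only valid if (z - 5) ≠ 0, i.e., z ≠ 5. When z = 5, both sides equal zero regardless of the other factors. The correct approach requires considering z = 5 as a separate case.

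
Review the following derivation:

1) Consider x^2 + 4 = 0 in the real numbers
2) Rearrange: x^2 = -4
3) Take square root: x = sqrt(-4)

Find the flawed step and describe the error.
Step 3: Take square root: x = sqrt(-4)

Step 3 takes the square root of -4, which is negative. In the real number system, the square root of a negative number is undefined. The equation x^2 + 4 = 0 has no real solutions. Square roots of negative numbers only exist in the complex numbers.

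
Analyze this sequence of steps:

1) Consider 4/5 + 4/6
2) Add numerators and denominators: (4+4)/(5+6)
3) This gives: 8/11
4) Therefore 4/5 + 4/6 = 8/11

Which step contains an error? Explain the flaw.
Step 2: Add numerators and denominators: (4+4)/(5+6)

Step 2 incorrectly adds fractions by separately adding numerators and denominators. This is wrong. The correct method requires a common denominator: 4/5 + 4/6 = (4×6 + 4×5)/(5×6) = 44/30 = 22/15. The method used gives 8/11, which is different.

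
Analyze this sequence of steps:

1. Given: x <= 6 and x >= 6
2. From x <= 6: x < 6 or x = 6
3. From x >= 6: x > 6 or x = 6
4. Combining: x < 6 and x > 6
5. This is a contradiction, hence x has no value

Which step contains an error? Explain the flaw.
Step 4: Combining: x < 6 and x > 6

Step 4 incorrectly combines the conditions. From x <= 6 and x >= 6, the intersection is x = 6. The error treats the 'or' cases as 'and' requirements. The correct conclusion is that x = 6 is the unique solution, not that no solution exists.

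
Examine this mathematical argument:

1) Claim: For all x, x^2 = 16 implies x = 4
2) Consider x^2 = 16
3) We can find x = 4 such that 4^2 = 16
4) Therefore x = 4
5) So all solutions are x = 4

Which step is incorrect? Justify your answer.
Step 4: Therefore x = 4

Step 4 incorrectly concludes that x = 4 is the only solution. The proof shows that x = 4 is A solution (existence), but does not show it is the ONLY solution (uniqueness). In fact, x = -4 is also a solution since (-4)^2 = 16. Finding one solution doesn't prove there are no others.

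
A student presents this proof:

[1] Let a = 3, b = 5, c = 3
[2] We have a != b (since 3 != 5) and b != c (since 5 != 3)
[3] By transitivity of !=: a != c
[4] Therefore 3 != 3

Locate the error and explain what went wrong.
Step 3: By transitivity of !=: a != c

Step 3 incorrectly applies transitivity to the '!=' relation. Transitivity states: if a R b and b R c, then a R c. However, '!=' is not transitive. Counterexample: 3 != 5 and 5 != 3, but 3 = 3 (both equal 3). Transitivity holds for relations like <, <=, =, but not for !=.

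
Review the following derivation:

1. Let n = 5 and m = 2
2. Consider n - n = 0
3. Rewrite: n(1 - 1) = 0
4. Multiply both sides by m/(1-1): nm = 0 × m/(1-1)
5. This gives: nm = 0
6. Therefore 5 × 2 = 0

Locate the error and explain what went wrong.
Step 4: Multiply both sides by m/(1-1): nm = 0 × m/(1-1)

Step 4 multiplies both sides by m/(1-1). However, 1-1 = 0, so this is multiplication by m/0, which is undefined. We cannot multiply by an undefined expression.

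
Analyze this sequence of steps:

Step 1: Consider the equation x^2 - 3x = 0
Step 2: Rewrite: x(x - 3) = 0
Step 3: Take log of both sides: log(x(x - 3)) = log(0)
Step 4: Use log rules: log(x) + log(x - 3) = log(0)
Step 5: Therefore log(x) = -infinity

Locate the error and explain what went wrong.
Step 3: Take log of both sides: log(x(x - 3)) = log(0)

Step 3 takes the logarithm of both sides, resulting in log(0) on the right side. The logarithm is only defined for positive numbers; log(0) is undefined (approaches negative infinity). This operation is invalid.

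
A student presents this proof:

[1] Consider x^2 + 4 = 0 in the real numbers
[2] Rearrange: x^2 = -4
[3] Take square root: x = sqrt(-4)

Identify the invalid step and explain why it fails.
Step 3: Take square root: x = sqrt(-4)

Step 3 takes the square root of -4, which is negative. In the real number system, the square root of a negative number is undefined. The equation x^2 + 4 = 0 has no real solutions. Square roots of negative numbers only exist in the complex numbers.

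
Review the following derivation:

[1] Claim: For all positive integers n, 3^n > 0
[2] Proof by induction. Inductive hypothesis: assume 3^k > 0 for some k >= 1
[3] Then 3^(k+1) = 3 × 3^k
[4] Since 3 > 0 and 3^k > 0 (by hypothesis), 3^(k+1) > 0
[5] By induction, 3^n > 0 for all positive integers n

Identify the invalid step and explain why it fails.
Step 5: By induction, 3^n > 0 for all positive integers n

Step 5 concludes the proof by induction, but no base case was ever established. A valid induction proof requires: (1) a base case proving 3^1 > 0, and (2) an inductive step showing IF 3^k > 0 THEN 3^(k+1) > 0. Steps 2-4 correctly establish the inductive step, but without the base case the conclusion in step 5 does not follow.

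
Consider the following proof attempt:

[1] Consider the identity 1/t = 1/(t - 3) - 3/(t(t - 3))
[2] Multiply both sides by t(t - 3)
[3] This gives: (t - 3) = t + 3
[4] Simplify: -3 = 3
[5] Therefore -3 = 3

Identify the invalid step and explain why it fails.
Step 3: This gives: (t - 3) = t + 3

Step 3 makes a sign error when clearing denominators. Multiplying -3/(t(t - 3)) by t(t - 3) gives -3, not +3. The correct result is (t - 3) = t - 3, which is trivially true, not (t - 3) = t + 3. (Step 1 is a valid identity: 1/(t - 3) - 3/(t(t - 3)) = (t - 3)/(t(t - 3)) = 1/t.)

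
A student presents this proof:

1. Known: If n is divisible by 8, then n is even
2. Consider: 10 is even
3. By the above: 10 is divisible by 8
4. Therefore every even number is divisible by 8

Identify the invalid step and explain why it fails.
Step 3: By the above: 10 is divisible by 8

Step 3 commits the fallacy of affirming the consequent. The known fact 'divisible by 8 → even' does NOT imply 'even → divisible by 8'. That would be the converse, which is false. For example, 10 is even but 10 ÷ 8 = 1.25, which is not an integer.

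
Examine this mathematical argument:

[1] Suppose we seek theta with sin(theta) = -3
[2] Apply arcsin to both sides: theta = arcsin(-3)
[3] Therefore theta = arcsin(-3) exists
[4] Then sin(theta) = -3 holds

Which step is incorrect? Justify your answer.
Step 2: Apply arcsin to both sides: theta = arcsin(-3)

Step 2 applies arcsin to -3. However, arcsin(x) is only defined for x in [-1, 1] because sin(theta) can only produce values in that range. Since |-3| > 1, arcsin(-3) is undefined. There is no angle whose sine equals -3.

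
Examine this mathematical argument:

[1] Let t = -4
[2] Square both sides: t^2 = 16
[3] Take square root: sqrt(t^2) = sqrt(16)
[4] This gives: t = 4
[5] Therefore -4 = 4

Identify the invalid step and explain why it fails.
Step 4: This gives: t = 4

Step 4 incorrectly states that sqrt(t^2) = t. The correct identity is sqrt(t^2) = |t|. Since t = -4 < 0, we have sqrt(t^2) = |-4| = 4, not t = -4.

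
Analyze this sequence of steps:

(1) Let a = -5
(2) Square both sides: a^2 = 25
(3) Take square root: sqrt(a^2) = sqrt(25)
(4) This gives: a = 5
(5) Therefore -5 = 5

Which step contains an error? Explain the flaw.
Step 4: This gives: a = 5

Step 4 incorrectly states that sqrt(a^2) = a. The correct identity is sqrt(a^2) = |a|. Since a = -5 < 0, we have sqrt(a^2) = |-5| = 5, not a = -5.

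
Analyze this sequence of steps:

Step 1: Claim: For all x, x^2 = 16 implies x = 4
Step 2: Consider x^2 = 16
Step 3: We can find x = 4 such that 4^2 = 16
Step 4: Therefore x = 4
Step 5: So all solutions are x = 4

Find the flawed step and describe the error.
Step 4: Therefore x = 4

Step 4 incorrectly concludes that x = 4 is the only solution. The proof shows that x = 4 is A solution (existence), but does not show it is the ONLY solution (uniqueness). In fact, x = -4 is also a solution since (-4)^2 = 16. Finding one solution doesn't prove there are no others.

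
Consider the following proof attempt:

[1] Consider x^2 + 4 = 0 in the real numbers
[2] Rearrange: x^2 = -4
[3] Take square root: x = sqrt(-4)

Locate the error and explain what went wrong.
Step 3: Take square root: x = sqrt(-4)

Step 3 takes the square root of -4, which is negative. In the real number system, the square root of a negative number is undefined. The equation x^2 + 4 = 0 has no real solutions. Square roots of negative numbers only exist in the complex numbers.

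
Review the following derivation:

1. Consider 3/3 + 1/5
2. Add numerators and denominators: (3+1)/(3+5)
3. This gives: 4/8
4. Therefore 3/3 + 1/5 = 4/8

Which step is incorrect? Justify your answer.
Step 2: Add numerators and denominators: (3+1)/(3+5)

Step 2 incorrectly adds fractions by separately adding numerators and denominators. This is wrong. The correct method requires a common denominator: 3/3 + 1/5 = (3×5 + 1×3)/(3×5) = 18/15 = 6/5. The method used gives 4/8, which is different.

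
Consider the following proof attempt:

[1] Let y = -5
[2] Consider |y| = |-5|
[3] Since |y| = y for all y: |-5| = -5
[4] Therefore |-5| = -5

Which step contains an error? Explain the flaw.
Step 3: Since |y| = y for all y: |-5| = -5

Step 3 incorrectly states that |y| = y for all y. The correct definition is |y| = y when y >= 0, and |y| = -y when y < 0. Since -5 < 0, we have |-5| = -(-5) = 5, not -5.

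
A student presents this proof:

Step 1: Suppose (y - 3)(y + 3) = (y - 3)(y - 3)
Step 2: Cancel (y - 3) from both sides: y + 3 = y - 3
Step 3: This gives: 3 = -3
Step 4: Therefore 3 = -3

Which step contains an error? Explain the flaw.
Step 2: Cancel (y - 3) from both sides: y + 3 = y - 3

Step 2 cancels (y - 3) from both sides. This is only valid if (y - 3) ≠ 0, i.e., y ≠ 3. When y = 3, both sides equal zero regardless of the other factors. The correct approach requires considering y = 3 as a separate case.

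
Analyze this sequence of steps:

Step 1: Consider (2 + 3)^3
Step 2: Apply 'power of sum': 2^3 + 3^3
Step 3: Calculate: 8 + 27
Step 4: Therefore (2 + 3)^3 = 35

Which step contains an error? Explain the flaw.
Step 2: Apply 'power of sum': 2^3 + 3^3

Step 2 incorrectly applies a non-existent rule '(a+b)^n = a^n + b^n'. This is false in general. The correct expansion uses the binomial theorem. The actual value is (2 + 3)^3 = 5^3 = 125, not 35.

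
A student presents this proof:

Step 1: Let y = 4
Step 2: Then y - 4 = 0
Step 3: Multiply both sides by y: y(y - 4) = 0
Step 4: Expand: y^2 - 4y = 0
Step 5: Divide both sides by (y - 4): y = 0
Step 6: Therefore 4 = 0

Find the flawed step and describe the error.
Step 5: Divide both sides by (y - 4): y = 0

Step 5 divides both sides by (y - 4). However, since y = 4, we have (y - 4) = 0. Division by zero is undefined, making this step invalid.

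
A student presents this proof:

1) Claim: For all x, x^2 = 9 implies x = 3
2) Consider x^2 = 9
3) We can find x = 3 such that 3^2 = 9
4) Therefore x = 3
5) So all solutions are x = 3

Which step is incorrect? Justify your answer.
Step 4: Therefore x = 3

Step 4 incorrectly concludes that x = 3 is the only solution. The proof shows that x = 3 is A solution (existence), but does not show it is the ONLY solution (uniqueness). In fact, x = -3 is also a solution since (-3)^2 = 9. Finding one solution doesn't prove there are no others.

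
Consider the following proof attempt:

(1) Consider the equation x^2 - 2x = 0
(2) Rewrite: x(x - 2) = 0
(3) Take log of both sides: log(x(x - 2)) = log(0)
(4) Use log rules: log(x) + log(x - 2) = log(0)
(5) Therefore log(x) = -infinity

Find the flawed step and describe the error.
Step 3: Take log of both sides: log(x(x - 2)) = log(0)

Step 3 takes the logarithm of both sides, resulting in log(0) on the right side. The logarithm is only defined for positive numbers; log(0) is undefined (approaches negative infinity). This operation is invalid.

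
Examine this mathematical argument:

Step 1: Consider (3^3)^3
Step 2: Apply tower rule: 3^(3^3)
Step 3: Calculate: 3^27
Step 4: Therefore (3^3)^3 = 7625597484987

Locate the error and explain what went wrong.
Step 2: Apply tower rule: 3^(3^3)

Step 2 incorrectly states that (a^b)^c = a^(b^c). The correct rule is (a^b)^c = a^(b×c). The actual value is (3^3)^3 = 3^9 = 19683, not 3^27 = 7625597484987.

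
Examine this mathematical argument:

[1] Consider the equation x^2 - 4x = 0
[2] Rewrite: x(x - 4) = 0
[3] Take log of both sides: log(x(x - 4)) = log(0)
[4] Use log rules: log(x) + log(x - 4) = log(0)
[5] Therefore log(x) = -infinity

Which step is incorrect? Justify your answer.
Step 3: Take log of both sides: log(x(x - 4)) = log(0)

Step 3 takes the logarithm of both sides, resulting in log(0) on the right side. The logarithm is only defined for positive numbers; log(0) is undefined (approaches negative infinity). This operation is invalid.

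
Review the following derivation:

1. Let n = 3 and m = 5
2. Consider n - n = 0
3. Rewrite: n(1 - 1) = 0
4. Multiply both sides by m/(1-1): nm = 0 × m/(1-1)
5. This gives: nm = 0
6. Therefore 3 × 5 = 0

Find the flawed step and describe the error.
Step 4: Multiply both sides by m/(1-1): nm = 0 × m/(1-1)

Step 4 multiplies both sides by m/(1-1). However, 1-1 = 0, so this is multiplication by m/0, which is undefined. We cannot multiply by an undefined expression.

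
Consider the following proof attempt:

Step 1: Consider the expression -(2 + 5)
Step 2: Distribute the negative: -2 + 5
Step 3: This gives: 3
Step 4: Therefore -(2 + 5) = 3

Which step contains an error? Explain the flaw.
Step 2: Distribute the negative: -2 + 5

Step 2 incorrectly distributes the negative sign. The correct distribution is -(2 + 5) = -2 - 5 = -7. The negative must be applied to both terms, not just the first. The error treats -(2 + 5) as -2 + 5, which equals 3 instead of -7.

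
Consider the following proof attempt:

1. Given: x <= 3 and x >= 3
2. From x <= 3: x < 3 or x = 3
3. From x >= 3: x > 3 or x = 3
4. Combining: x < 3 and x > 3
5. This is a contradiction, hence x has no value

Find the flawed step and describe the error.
Step 4: Combining: x < 3 and x > 3

Step 4 incorrectly combines the conditions. From x <= 3 and x >= 3, the intersection is x = 3. The error treats the 'or' cases as 'and' requirements. The correct conclusion is that x = 3 is the unique solution, not that no solution exists.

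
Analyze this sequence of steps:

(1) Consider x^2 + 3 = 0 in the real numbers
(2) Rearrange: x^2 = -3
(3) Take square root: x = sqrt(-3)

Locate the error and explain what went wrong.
Step 3: Take square root: x = sqrt(-3)

Step 3 takes the square root of -3, which is negative. In the real number system, the square root of a negative number is undefined. The equation x^2 + 3 = 0 has no real solutions. Square roots of negative numbers only exist in the complex numbers.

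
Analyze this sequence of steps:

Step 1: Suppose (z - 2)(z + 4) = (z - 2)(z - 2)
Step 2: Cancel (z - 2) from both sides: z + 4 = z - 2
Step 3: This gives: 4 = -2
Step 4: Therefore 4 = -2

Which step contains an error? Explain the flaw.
Step 2: Cancel (z - 2) from both sides: z + 4 = z - 2

Step 2 cancels (z - 2) from both sides. This is only valid if (z - 2) ≠ 0, i.e., z ≠ 2. When z = 2, both sides equal zero regardless of the other factors. The correct approach requires considering z = 2 as a separate case.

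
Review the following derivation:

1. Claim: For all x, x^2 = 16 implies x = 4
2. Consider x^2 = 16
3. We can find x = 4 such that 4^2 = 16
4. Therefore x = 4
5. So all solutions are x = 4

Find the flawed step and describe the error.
Step 4: Therefore x = 4

Step 4 incorrectly concludes that x = 4 is the only solution. The proof shows that x = 4 is A solution (existence), but does not show it is the ONLY solution (uniqueness). In fact, x = -4 is also a solution since (-4)^2 = 16. Finding one solution doesn't prove there are no others.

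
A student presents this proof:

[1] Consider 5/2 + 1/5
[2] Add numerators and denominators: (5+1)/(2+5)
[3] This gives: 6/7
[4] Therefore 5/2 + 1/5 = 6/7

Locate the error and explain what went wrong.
Step 2: Add numerators and denominators: (5+1)/(2+5)

Step 2 incorrectly adds fractions by separately adding numerators and denominators. This is wrong. The correct method requires a common denominator: 5/2 + 1/5 = (5×5 + 1×2)/(2×5) = 27/10 = 27/10. The method used gives 6/7, which is different.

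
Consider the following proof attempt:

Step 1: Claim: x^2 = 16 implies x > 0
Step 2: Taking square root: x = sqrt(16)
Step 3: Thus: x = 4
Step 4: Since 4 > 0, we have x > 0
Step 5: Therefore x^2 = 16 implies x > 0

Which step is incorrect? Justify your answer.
Step 2: Taking square root: x = sqrt(16)

Step 2 takes the square root and assumes the positive root only. The equation x^2 = 16 actually has two solutions: x = 4 and x = -4. The proof silently assumes x > 0 without justification, then uses this assumption to conclude x > 0, which is circular. The counterexample x = -4 shows the claim is false.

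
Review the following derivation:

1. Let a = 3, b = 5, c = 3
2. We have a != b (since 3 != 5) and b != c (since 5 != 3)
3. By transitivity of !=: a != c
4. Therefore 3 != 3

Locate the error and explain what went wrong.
Step 3: By transitivity of !=: a != c

Step 3 incorrectly applies transitivity to the '!=' relation. Transitivity states: if a R b and b R c, then a R c. However, '!=' is not transitive. Counterexample: 3 != 5 and 5 != 3, but 3 = 3 (both equal 3). Transitivity holds for relations like <, <=, =, but not for !=.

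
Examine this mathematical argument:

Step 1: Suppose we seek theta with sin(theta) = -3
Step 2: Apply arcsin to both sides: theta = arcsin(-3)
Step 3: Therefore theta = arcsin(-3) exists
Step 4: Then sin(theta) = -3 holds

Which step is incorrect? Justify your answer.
Step 2: Apply arcsin to both sides: theta = arcsin(-3)

Step 2 applies arcsin to -3. However, arcsin(x) is only defined for x in [-1, 1] because sin(theta) can only produce values in that range. Since |-3| > 1, arcsin(-3) is undefined. There is no angle whose sine equals -3.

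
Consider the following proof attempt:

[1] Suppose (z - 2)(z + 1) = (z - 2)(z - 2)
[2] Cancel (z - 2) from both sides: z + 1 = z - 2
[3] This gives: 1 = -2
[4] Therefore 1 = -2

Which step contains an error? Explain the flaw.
Step 2: Cancel (z - 2) from both sides: z + 1 = z - 2

Step 2 cancels (z - 2) from both sides. This is only valid if (z - 2) ≠ 0, i.e., z ≠ 2. When z = 2, both sides equal zero regardless of the other factors. The correct approach requires considering z = 2 as a separate case.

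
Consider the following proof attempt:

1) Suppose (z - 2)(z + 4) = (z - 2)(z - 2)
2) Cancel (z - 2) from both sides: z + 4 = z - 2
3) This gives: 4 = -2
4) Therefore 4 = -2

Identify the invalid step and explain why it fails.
Step 2: Cancel (z - 2) from both sides: z + 4 = z - 2

Step 2 cancels (z - 2) from both sides. This is only valid if (z - 2) ≠ 0, i.e., z ≠ 2. When z = 2, both sides equal zero regardless of the other factors. The correct approach requires considering z = 2 as a separate case.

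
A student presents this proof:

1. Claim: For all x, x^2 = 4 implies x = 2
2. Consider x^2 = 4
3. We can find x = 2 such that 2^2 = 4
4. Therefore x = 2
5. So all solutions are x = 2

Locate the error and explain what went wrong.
Step 4: Therefore x = 2

Step 4 incorrectly concludes that x = 2 is the only solution. The proof shows that x = 2 is A solution (existence), but does not show it is the ONLY solution (uniqueness). In fact, x = -2 is also a solution since (-2)^2 = 4. Finding one solution doesn't prove there are no others.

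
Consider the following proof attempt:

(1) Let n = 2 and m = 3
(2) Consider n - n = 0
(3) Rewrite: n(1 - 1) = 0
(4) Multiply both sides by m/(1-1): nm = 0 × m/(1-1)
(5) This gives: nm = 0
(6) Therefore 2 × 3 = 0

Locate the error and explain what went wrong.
Step 4: Multiply both sides by m/(1-1): nm = 0 × m/(1-1)

Step 4 multiplies both sides by m/(1-1). However, 1-1 = 0, so this is multiplication by m/0, which is undefined. We cannot multiply by an undefined expression.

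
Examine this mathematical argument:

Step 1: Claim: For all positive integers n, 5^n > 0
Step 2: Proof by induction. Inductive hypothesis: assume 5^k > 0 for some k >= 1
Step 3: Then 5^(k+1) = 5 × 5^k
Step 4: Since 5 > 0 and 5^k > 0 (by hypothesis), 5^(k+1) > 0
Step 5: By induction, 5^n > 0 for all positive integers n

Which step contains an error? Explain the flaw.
Step 5: By induction, 5^n > 0 for all positive integers n

Step 5 concludes the proof by induction, but no base case was ever established. A valid induction proof requires: (1) a base case proving 5^1 > 0, and (2) an inductive step showing IF 5^k > 0 THEN 5^(k+1) > 0. Steps 2-4 correctly establish the inductive step, but without the base case the conclusion in step 5 does not follow.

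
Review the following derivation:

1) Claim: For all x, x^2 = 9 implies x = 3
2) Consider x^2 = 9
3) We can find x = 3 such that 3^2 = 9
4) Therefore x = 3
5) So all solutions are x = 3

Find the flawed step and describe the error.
Step 4: Therefore x = 3

Step 4 incorrectly concludes that x = 3 is the only solution. The proof shows that x = 3 is A solution (existence), but does not show it is the ONLY solution (uniqueness). In fact, x = -3 is also a solution since (-3)^2 = 9. Finding one solution doesn't prove there are no others.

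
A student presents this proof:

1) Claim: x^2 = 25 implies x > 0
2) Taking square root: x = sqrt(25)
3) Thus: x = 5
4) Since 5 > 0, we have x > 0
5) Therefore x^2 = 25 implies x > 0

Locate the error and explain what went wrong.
Step 2: Taking square root: x = sqrt(25)

Step 2 takes the square root and assumes the positive root only. The equation x^2 = 25 actually has two solutions: x = 5 and x = -5. The proof silently assumes x > 0 without justification, then uses this assumption to conclude x > 0, which is circular. The counterexample x = -5 shows the claim is false.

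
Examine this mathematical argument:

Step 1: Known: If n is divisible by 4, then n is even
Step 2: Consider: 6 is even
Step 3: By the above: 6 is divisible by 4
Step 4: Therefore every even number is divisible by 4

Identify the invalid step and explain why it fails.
Step 3: By the above: 6 is divisible by 4

Step 3 commits the fallacy of affirming the consequent. The known fact 'divisible by 4 → even' does NOT imply 'even → divisible by 4'. That would be the converse, which is false. For example, 6 is even but 6 ÷ 4 = 1.50, which is not an integer.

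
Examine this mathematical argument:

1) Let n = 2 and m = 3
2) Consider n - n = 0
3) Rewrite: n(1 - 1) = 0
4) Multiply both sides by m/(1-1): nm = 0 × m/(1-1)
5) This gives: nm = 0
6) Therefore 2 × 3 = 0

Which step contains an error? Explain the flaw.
Step 4: Multiply both sides by m/(1-1): nm = 0 × m/(1-1)

Step 4 multiplies both sides by m/(1-1). However, 1-1 = 0, so this is multiplication by m/0, which is undefined. We cannot multiply by an undefined expression.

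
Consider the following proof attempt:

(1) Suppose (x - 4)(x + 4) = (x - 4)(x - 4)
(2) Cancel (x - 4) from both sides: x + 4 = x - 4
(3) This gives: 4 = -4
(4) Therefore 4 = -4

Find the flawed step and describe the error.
Step 2: Cancel (x - 4) from both sides: x + 4 = x - 4

Step 2 cancels (x - 4) from both sides. This is only valid if (x - 4) ≠ 0, i.e., x ≠ 4. When x = 4, both sides equal zero regardless of the other factors. The correct approach requires considering x = 4 as a separate case.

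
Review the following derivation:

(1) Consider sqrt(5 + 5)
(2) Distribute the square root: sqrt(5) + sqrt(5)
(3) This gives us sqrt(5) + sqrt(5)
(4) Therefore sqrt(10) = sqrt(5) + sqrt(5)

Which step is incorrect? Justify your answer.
Step 2: Distribute the square root: sqrt(5) + sqrt(5)

Step 2 incorrectly 'distributes' the square root over addition. The square root function does not distribute: sqrt(a + b) ≠ sqrt(a) + sqrt(b). In fact, sqrt(5 + 5) = sqrt(10) ≈ 3.1623, while sqrt(5) + sqrt(5) ≈ 4.4721.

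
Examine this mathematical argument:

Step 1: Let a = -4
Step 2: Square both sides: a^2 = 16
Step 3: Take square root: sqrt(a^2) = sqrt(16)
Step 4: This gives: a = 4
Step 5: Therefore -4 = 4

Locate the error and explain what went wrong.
Step 4: This gives: a = 4

Step 4 incorrectly states that sqrt(a^2) = a. The correct identity is sqrt(a^2) = |a|. Since a = -4 < 0, we have sqrt(a^2) = |-4| = 4, not a = -4.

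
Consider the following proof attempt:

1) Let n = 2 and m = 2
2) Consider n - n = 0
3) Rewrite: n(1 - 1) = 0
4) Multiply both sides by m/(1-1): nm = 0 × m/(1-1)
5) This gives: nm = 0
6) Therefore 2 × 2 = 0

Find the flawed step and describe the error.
Step 4: Multiply both sides by m/(1-1): nm = 0 × m/(1-1)

Step 4 multiplies both sides by m/(1-1). However, 1-1 = 0, so this is multiplication by m/0, which is undefined. We cannot multiply by an undefined expression.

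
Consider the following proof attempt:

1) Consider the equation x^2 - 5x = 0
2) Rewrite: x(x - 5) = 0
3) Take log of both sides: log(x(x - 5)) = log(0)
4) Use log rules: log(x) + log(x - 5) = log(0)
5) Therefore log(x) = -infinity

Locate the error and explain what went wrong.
Step 3: Take log of both sides: log(x(x - 5)) = log(0)

Step 3 takes the logarithm of both sides, resulting in log(0) on the right side. The logarithm is only defined for positive numbers; log(0) is undefined (approaches negative infinity). This operation is invalid.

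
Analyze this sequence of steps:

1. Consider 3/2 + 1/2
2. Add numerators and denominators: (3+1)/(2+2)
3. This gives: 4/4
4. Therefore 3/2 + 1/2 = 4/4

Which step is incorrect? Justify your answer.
Step 2: Add numerators and denominators: (3+1)/(2+2)

Step 2 incorrectly adds fractions by separately adding numerators and denominators. This is wrong. The correct method requires a common denominator: 3/2 + 1/2 = (3×2 + 1×2)/(2×2) = 8/4 = 2. The method used gives 4/4, which is different.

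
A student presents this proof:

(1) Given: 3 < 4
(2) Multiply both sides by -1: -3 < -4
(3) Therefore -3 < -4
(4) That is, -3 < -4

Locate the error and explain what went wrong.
Step 2: Multiply both sides by -1: -3 < -4

Step 2 multiplies both sides by -1 but fails to reverse the inequality sign. When multiplying (or dividing) an inequality by a negative number, the direction must be reversed. Since 3 < 4, we should get -3 > -4, i.e., -3 > -4.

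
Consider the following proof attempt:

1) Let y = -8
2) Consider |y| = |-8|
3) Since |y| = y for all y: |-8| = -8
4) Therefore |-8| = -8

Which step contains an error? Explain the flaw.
Step 3: Since |y| = y for all y: |-8| = -8

Step 3 incorrectly states that |y| = y for all y. The correct definition is |y| = y when y >= 0, and |y| = -y when y < 0. Since -8 < 0, we have |-8| = -(-8) = 8, not -8.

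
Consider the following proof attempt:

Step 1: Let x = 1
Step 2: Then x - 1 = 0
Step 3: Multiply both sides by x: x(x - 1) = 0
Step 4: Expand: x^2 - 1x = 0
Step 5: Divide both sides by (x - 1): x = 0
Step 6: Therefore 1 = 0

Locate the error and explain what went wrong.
Step 5: Divide both sides by (x - 1): x = 0

Step 5 divides both sides by (x - 1). However, since x = 1, we have (x - 1) = 0. Division by zero is undefined, making this step invalid.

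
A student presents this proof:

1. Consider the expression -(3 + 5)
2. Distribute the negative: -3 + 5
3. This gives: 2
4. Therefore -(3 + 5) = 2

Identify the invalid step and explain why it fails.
Step 2: Distribute the negative: -3 + 5

Step 2 incorrectly distributes the negative sign. The correct distribution is -(3 + 5) = -3 - 5 = -8. The negative must be applied to both terms, not just the first. The error treats -(3 + 5) as -3 + 5, which equals 2 instead of -8.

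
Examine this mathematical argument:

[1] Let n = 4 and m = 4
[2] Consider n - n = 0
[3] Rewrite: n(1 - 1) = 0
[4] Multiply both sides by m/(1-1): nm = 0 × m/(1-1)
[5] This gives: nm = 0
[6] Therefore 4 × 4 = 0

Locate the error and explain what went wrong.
Step 4: Multiply both sides by m/(1-1): nm = 0 × m/(1-1)

Step 4 multiplies both sides by m/(1-1). However, 1-1 = 0, so this is multiplication by m/0, which is undefined. We cannot multiply by an undefined expression.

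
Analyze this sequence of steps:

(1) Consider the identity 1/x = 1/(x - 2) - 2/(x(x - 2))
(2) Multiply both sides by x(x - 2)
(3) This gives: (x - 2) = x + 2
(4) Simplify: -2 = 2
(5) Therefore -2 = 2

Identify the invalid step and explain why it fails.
Step 3: This gives: (x - 2) = x + 2

Step 3 makes a sign error when clearing denominators. Multiplying -2/(x(x - 2)) by x(x - 2) gives -2, not +2. The correct result is (x - 2) = x - 2, which is trivially true, not (x - 2) = x + 2. (Step 1 is a valid identity: 1/(x - 2) - 2/(x(x - 2)) = (x - 2)/(x(x - 2)) = 1/x.)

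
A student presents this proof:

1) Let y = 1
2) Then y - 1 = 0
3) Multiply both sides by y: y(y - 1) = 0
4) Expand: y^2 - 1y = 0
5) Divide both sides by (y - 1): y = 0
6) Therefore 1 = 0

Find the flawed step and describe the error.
Step 5: Divide both sides by (y - 1): y = 0

Step 5 divides both sides by (y - 1). However, since y = 1, we have (y - 1) = 0. Division by zero is undefined, making this step invalid.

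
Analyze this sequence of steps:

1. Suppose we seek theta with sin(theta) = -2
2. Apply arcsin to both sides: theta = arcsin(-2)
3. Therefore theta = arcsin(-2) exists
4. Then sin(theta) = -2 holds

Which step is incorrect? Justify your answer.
Step 2: Apply arcsin to both sides: theta = arcsin(-2)

Step 2 applies arcsin to -2. However, arcsin(x) is only defined for x in [-1, 1] because sin(theta) can only produce values in that range. Since |-2| > 1, arcsin(-2) is undefined. There is no angle whose sine equals -2.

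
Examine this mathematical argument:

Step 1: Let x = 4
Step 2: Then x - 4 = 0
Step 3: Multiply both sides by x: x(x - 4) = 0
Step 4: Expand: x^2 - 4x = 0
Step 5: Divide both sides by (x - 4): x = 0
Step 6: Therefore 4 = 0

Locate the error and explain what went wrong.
Step 5: Divide both sides by (x - 4): x = 0

Step 5 divides both sides by (x - 4). However, since x = 4, we have (x - 4) = 0. Division by zero is undefined, making this step invalid.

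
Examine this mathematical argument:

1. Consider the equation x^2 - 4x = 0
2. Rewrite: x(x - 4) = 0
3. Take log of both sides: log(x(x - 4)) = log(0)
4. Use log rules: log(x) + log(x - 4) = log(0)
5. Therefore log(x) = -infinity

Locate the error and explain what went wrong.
Step 3: Take log of both sides: log(x(x - 4)) = log(0)

Step 3 takes the logarithm of both sides, resulting in log(0) on the right side. The logarithm is only defined for positive numbers; log(0) is undefined (approaches negative infinity). This operation is invalid.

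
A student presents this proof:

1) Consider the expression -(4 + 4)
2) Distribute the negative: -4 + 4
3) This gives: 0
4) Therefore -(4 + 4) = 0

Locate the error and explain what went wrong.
Step 2: Distribute the negative: -4 + 4

Step 2 incorrectly distributes the negative sign. The correct distribution is -(4 + 4) = -4 - 4 = -8. The negative must be applied to both terms, not just the first. The error treats -(4 + 4) as -4 + 4, which equals 0 instead of -8.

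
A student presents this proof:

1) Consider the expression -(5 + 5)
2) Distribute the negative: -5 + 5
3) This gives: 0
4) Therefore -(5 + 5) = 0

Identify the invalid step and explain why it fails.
Step 2: Distribute the negative: -5 + 5

Step 2 incorrectly distributes the negative sign. The correct distribution is -(5 + 5) = -5 - 5 = -10. The negative must be applied to both terms, not just the first. The error treats -(5 + 5) as -5 + 5, which equals 0 instead of -10.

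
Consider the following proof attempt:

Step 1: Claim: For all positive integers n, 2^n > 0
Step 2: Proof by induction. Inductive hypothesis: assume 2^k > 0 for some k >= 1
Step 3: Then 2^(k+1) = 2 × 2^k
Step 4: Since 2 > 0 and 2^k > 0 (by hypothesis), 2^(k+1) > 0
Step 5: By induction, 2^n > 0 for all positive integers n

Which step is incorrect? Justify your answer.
Step 5: By induction, 2^n > 0 for all positive integers n

Step 5 concludes the proof by induction, but no base case was ever established. A valid induction proof requires: (1) a base case proving 2^1 > 0, and (2) an inductive step showing IF 2^k > 0 THEN 2^(k+1) > 0. Steps 2-4 correctly establish the inductive step, but without the base case the conclusion in step 5 does not follow.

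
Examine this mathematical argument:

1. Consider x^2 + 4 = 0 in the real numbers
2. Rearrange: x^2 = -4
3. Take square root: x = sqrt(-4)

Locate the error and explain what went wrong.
Step 3: Take square root: x = sqrt(-4)

Step 3 takes the square root of -4, which is negative. In the real number system, the square root of a negative number is undefined. The equation x^2 + 4 = 0 has no real solutions. Square roots of negative numbers only exist in the complex numbers.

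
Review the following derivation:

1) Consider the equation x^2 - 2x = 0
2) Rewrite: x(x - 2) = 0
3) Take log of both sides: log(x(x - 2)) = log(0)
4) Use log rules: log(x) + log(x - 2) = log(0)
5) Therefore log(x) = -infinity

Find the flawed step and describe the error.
Step 3: Take log of both sides: log(x(x - 2)) = log(0)

Step 3 takes the logarithm of both sides, resulting in log(0) on the right side. The logarithm is only defined for positive numbers; log(0) is undefined (approaches negative infinity). This operation is invalid.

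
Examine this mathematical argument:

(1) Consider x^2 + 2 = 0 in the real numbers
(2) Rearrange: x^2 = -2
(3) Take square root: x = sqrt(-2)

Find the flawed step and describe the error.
Step 3: Take square root: x = sqrt(-2)

Step 3 takes the square root of -2, which is negative. In the real number system, the square root of a negative number is undefined. The equation x^2 + 2 = 0 has no real solutions. Square roots of negative numbers only exist in the complex numbers.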